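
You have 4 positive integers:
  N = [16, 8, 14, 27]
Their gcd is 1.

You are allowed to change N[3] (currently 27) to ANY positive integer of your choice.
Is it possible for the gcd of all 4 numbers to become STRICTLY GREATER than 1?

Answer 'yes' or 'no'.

Current gcd = 1
gcd of all OTHER numbers (without N[3]=27): gcd([16, 8, 14]) = 2
The new gcd after any change is gcd(2, new_value).
This can be at most 2.
Since 2 > old gcd 1, the gcd CAN increase (e.g., set N[3] = 2).

Answer: yes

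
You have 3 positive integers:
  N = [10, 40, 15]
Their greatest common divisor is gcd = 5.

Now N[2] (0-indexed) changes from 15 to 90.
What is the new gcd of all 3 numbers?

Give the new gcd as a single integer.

Numbers: [10, 40, 15], gcd = 5
Change: index 2, 15 -> 90
gcd of the OTHER numbers (without index 2): gcd([10, 40]) = 10
New gcd = gcd(g_others, new_val) = gcd(10, 90) = 10

Answer: 10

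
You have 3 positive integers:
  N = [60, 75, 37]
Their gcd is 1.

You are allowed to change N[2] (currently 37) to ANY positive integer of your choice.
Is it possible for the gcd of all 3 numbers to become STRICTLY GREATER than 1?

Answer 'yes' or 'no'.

Answer: yes

Derivation:
Current gcd = 1
gcd of all OTHER numbers (without N[2]=37): gcd([60, 75]) = 15
The new gcd after any change is gcd(15, new_value).
This can be at most 15.
Since 15 > old gcd 1, the gcd CAN increase (e.g., set N[2] = 15).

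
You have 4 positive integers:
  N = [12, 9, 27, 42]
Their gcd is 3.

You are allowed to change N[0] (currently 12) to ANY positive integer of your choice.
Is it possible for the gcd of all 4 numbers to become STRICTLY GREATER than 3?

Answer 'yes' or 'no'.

Answer: no

Derivation:
Current gcd = 3
gcd of all OTHER numbers (without N[0]=12): gcd([9, 27, 42]) = 3
The new gcd after any change is gcd(3, new_value).
This can be at most 3.
Since 3 = old gcd 3, the gcd can only stay the same or decrease.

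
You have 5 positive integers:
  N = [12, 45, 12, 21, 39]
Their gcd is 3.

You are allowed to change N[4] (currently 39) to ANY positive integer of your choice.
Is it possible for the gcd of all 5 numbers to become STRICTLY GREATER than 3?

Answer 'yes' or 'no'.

Current gcd = 3
gcd of all OTHER numbers (without N[4]=39): gcd([12, 45, 12, 21]) = 3
The new gcd after any change is gcd(3, new_value).
This can be at most 3.
Since 3 = old gcd 3, the gcd can only stay the same or decrease.

Answer: no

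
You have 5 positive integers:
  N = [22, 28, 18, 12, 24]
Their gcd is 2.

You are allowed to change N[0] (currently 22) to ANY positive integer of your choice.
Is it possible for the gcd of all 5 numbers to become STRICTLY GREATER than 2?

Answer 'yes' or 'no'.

Current gcd = 2
gcd of all OTHER numbers (without N[0]=22): gcd([28, 18, 12, 24]) = 2
The new gcd after any change is gcd(2, new_value).
This can be at most 2.
Since 2 = old gcd 2, the gcd can only stay the same or decrease.

Answer: no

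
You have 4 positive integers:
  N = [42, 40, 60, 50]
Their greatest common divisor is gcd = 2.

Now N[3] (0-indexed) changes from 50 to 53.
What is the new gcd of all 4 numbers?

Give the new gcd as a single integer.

Answer: 1

Derivation:
Numbers: [42, 40, 60, 50], gcd = 2
Change: index 3, 50 -> 53
gcd of the OTHER numbers (without index 3): gcd([42, 40, 60]) = 2
New gcd = gcd(g_others, new_val) = gcd(2, 53) = 1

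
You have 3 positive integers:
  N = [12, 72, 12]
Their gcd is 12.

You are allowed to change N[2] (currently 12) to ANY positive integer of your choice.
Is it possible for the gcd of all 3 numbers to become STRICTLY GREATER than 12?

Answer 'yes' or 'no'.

Current gcd = 12
gcd of all OTHER numbers (without N[2]=12): gcd([12, 72]) = 12
The new gcd after any change is gcd(12, new_value).
This can be at most 12.
Since 12 = old gcd 12, the gcd can only stay the same or decrease.

Answer: no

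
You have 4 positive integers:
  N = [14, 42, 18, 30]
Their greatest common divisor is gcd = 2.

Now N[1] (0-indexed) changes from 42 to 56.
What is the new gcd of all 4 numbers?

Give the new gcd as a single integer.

Answer: 2

Derivation:
Numbers: [14, 42, 18, 30], gcd = 2
Change: index 1, 42 -> 56
gcd of the OTHER numbers (without index 1): gcd([14, 18, 30]) = 2
New gcd = gcd(g_others, new_val) = gcd(2, 56) = 2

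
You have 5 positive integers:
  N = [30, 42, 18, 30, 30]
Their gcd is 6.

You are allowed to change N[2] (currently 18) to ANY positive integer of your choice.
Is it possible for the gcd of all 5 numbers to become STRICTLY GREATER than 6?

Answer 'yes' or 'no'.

Current gcd = 6
gcd of all OTHER numbers (without N[2]=18): gcd([30, 42, 30, 30]) = 6
The new gcd after any change is gcd(6, new_value).
This can be at most 6.
Since 6 = old gcd 6, the gcd can only stay the same or decrease.

Answer: no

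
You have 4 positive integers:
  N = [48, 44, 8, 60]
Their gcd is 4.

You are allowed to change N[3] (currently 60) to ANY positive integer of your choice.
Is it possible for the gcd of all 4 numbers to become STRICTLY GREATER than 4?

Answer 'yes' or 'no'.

Answer: no

Derivation:
Current gcd = 4
gcd of all OTHER numbers (without N[3]=60): gcd([48, 44, 8]) = 4
The new gcd after any change is gcd(4, new_value).
This can be at most 4.
Since 4 = old gcd 4, the gcd can only stay the same or decrease.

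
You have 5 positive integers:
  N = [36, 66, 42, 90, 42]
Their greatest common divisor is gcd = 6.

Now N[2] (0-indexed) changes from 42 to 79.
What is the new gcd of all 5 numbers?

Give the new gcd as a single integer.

Numbers: [36, 66, 42, 90, 42], gcd = 6
Change: index 2, 42 -> 79
gcd of the OTHER numbers (without index 2): gcd([36, 66, 90, 42]) = 6
New gcd = gcd(g_others, new_val) = gcd(6, 79) = 1

Answer: 1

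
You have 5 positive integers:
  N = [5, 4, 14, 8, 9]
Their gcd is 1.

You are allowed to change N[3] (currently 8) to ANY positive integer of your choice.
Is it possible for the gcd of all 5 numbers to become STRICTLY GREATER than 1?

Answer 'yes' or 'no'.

Answer: no

Derivation:
Current gcd = 1
gcd of all OTHER numbers (without N[3]=8): gcd([5, 4, 14, 9]) = 1
The new gcd after any change is gcd(1, new_value).
This can be at most 1.
Since 1 = old gcd 1, the gcd can only stay the same or decrease.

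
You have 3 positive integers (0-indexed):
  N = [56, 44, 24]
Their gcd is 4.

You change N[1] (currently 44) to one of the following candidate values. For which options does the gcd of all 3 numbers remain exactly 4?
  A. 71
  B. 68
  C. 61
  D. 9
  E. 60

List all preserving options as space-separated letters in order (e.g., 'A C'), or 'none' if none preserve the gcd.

Answer: B E

Derivation:
Old gcd = 4; gcd of others (without N[1]) = 8
New gcd for candidate v: gcd(8, v). Preserves old gcd iff gcd(8, v) = 4.
  Option A: v=71, gcd(8,71)=1 -> changes
  Option B: v=68, gcd(8,68)=4 -> preserves
  Option C: v=61, gcd(8,61)=1 -> changes
  Option D: v=9, gcd(8,9)=1 -> changes
  Option E: v=60, gcd(8,60)=4 -> preserves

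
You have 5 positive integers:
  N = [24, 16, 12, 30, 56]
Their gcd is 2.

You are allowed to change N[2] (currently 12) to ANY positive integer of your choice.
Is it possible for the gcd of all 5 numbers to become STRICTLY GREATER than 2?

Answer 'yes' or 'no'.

Current gcd = 2
gcd of all OTHER numbers (without N[2]=12): gcd([24, 16, 30, 56]) = 2
The new gcd after any change is gcd(2, new_value).
This can be at most 2.
Since 2 = old gcd 2, the gcd can only stay the same or decrease.

Answer: no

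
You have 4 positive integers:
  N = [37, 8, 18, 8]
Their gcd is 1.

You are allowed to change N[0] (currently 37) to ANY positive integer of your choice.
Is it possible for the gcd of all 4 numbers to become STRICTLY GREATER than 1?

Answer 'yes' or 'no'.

Answer: yes

Derivation:
Current gcd = 1
gcd of all OTHER numbers (without N[0]=37): gcd([8, 18, 8]) = 2
The new gcd after any change is gcd(2, new_value).
This can be at most 2.
Since 2 > old gcd 1, the gcd CAN increase (e.g., set N[0] = 2).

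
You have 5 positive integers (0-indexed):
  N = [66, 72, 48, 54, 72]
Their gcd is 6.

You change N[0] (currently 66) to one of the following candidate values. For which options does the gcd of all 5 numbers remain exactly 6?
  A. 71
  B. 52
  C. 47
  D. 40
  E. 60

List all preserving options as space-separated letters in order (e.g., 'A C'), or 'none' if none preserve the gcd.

Old gcd = 6; gcd of others (without N[0]) = 6
New gcd for candidate v: gcd(6, v). Preserves old gcd iff gcd(6, v) = 6.
  Option A: v=71, gcd(6,71)=1 -> changes
  Option B: v=52, gcd(6,52)=2 -> changes
  Option C: v=47, gcd(6,47)=1 -> changes
  Option D: v=40, gcd(6,40)=2 -> changes
  Option E: v=60, gcd(6,60)=6 -> preserves

Answer: E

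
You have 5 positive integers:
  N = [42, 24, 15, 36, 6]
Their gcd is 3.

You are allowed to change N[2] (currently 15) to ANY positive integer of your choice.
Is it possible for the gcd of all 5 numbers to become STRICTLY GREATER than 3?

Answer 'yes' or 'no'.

Answer: yes

Derivation:
Current gcd = 3
gcd of all OTHER numbers (without N[2]=15): gcd([42, 24, 36, 6]) = 6
The new gcd after any change is gcd(6, new_value).
This can be at most 6.
Since 6 > old gcd 3, the gcd CAN increase (e.g., set N[2] = 6).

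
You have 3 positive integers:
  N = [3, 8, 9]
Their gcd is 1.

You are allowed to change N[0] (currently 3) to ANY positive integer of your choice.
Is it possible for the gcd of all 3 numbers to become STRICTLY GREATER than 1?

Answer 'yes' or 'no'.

Answer: no

Derivation:
Current gcd = 1
gcd of all OTHER numbers (without N[0]=3): gcd([8, 9]) = 1
The new gcd after any change is gcd(1, new_value).
This can be at most 1.
Since 1 = old gcd 1, the gcd can only stay the same or decrease.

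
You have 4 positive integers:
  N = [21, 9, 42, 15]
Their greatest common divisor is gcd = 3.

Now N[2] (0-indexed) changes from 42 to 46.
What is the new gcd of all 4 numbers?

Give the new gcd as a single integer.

Numbers: [21, 9, 42, 15], gcd = 3
Change: index 2, 42 -> 46
gcd of the OTHER numbers (without index 2): gcd([21, 9, 15]) = 3
New gcd = gcd(g_others, new_val) = gcd(3, 46) = 1

Answer: 1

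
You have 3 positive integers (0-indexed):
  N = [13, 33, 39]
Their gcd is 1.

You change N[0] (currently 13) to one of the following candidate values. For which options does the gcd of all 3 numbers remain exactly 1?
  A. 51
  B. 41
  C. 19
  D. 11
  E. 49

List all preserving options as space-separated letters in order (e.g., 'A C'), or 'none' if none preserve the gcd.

Old gcd = 1; gcd of others (without N[0]) = 3
New gcd for candidate v: gcd(3, v). Preserves old gcd iff gcd(3, v) = 1.
  Option A: v=51, gcd(3,51)=3 -> changes
  Option B: v=41, gcd(3,41)=1 -> preserves
  Option C: v=19, gcd(3,19)=1 -> preserves
  Option D: v=11, gcd(3,11)=1 -> preserves
  Option E: v=49, gcd(3,49)=1 -> preserves

Answer: B C D E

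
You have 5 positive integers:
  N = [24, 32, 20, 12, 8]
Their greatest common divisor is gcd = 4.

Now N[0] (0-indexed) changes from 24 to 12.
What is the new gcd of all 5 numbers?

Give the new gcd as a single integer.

Numbers: [24, 32, 20, 12, 8], gcd = 4
Change: index 0, 24 -> 12
gcd of the OTHER numbers (without index 0): gcd([32, 20, 12, 8]) = 4
New gcd = gcd(g_others, new_val) = gcd(4, 12) = 4

Answer: 4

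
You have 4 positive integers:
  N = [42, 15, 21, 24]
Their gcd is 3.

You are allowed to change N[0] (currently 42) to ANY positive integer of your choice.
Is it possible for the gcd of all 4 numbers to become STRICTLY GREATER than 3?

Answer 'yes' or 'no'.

Current gcd = 3
gcd of all OTHER numbers (without N[0]=42): gcd([15, 21, 24]) = 3
The new gcd after any change is gcd(3, new_value).
This can be at most 3.
Since 3 = old gcd 3, the gcd can only stay the same or decrease.

Answer: no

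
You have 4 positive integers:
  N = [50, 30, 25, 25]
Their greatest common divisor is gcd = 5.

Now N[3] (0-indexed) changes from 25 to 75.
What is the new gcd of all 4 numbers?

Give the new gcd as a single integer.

Numbers: [50, 30, 25, 25], gcd = 5
Change: index 3, 25 -> 75
gcd of the OTHER numbers (without index 3): gcd([50, 30, 25]) = 5
New gcd = gcd(g_others, new_val) = gcd(5, 75) = 5

Answer: 5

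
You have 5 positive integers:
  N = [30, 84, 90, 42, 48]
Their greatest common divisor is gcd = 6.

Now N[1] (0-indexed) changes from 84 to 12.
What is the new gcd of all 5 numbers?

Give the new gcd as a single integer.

Numbers: [30, 84, 90, 42, 48], gcd = 6
Change: index 1, 84 -> 12
gcd of the OTHER numbers (without index 1): gcd([30, 90, 42, 48]) = 6
New gcd = gcd(g_others, new_val) = gcd(6, 12) = 6

Answer: 6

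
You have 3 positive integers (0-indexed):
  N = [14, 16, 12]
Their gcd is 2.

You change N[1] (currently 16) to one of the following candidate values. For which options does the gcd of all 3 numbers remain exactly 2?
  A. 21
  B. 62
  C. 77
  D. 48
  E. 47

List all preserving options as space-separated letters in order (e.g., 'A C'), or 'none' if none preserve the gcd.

Old gcd = 2; gcd of others (without N[1]) = 2
New gcd for candidate v: gcd(2, v). Preserves old gcd iff gcd(2, v) = 2.
  Option A: v=21, gcd(2,21)=1 -> changes
  Option B: v=62, gcd(2,62)=2 -> preserves
  Option C: v=77, gcd(2,77)=1 -> changes
  Option D: v=48, gcd(2,48)=2 -> preserves
  Option E: v=47, gcd(2,47)=1 -> changes

Answer: B D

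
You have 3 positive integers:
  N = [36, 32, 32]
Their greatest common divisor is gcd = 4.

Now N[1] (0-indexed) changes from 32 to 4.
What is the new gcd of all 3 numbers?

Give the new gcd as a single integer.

Answer: 4

Derivation:
Numbers: [36, 32, 32], gcd = 4
Change: index 1, 32 -> 4
gcd of the OTHER numbers (without index 1): gcd([36, 32]) = 4
New gcd = gcd(g_others, new_val) = gcd(4, 4) = 4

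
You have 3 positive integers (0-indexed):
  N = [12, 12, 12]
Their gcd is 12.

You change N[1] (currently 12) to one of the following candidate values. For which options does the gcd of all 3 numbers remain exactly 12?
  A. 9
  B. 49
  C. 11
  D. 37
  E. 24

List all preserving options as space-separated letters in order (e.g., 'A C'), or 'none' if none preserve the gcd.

Answer: E

Derivation:
Old gcd = 12; gcd of others (without N[1]) = 12
New gcd for candidate v: gcd(12, v). Preserves old gcd iff gcd(12, v) = 12.
  Option A: v=9, gcd(12,9)=3 -> changes
  Option B: v=49, gcd(12,49)=1 -> changes
  Option C: v=11, gcd(12,11)=1 -> changes
  Option D: v=37, gcd(12,37)=1 -> changes
  Option E: v=24, gcd(12,24)=12 -> preserves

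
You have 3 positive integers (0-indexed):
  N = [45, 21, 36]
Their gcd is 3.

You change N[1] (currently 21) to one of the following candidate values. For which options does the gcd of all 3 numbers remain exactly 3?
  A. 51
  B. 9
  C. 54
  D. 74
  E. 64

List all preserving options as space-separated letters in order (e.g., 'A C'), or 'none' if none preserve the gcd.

Answer: A

Derivation:
Old gcd = 3; gcd of others (without N[1]) = 9
New gcd for candidate v: gcd(9, v). Preserves old gcd iff gcd(9, v) = 3.
  Option A: v=51, gcd(9,51)=3 -> preserves
  Option B: v=9, gcd(9,9)=9 -> changes
  Option C: v=54, gcd(9,54)=9 -> changes
  Option D: v=74, gcd(9,74)=1 -> changes
  Option E: v=64, gcd(9,64)=1 -> changes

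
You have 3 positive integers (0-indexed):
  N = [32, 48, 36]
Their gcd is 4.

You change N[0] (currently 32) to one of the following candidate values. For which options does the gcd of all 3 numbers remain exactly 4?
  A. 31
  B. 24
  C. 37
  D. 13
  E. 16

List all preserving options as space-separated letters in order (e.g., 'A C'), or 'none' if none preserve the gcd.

Old gcd = 4; gcd of others (without N[0]) = 12
New gcd for candidate v: gcd(12, v). Preserves old gcd iff gcd(12, v) = 4.
  Option A: v=31, gcd(12,31)=1 -> changes
  Option B: v=24, gcd(12,24)=12 -> changes
  Option C: v=37, gcd(12,37)=1 -> changes
  Option D: v=13, gcd(12,13)=1 -> changes
  Option E: v=16, gcd(12,16)=4 -> preserves

Answer: E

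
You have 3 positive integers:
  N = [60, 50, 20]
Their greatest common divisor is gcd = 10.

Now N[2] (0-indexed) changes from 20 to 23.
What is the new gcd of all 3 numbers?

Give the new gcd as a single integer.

Answer: 1

Derivation:
Numbers: [60, 50, 20], gcd = 10
Change: index 2, 20 -> 23
gcd of the OTHER numbers (without index 2): gcd([60, 50]) = 10
New gcd = gcd(g_others, new_val) = gcd(10, 23) = 1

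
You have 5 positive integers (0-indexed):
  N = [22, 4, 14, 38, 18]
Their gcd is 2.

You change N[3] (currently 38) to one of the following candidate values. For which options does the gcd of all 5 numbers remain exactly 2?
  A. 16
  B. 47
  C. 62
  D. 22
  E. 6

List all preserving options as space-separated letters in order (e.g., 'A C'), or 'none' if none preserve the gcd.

Old gcd = 2; gcd of others (without N[3]) = 2
New gcd for candidate v: gcd(2, v). Preserves old gcd iff gcd(2, v) = 2.
  Option A: v=16, gcd(2,16)=2 -> preserves
  Option B: v=47, gcd(2,47)=1 -> changes
  Option C: v=62, gcd(2,62)=2 -> preserves
  Option D: v=22, gcd(2,22)=2 -> preserves
  Option E: v=6, gcd(2,6)=2 -> preserves

Answer: A C D E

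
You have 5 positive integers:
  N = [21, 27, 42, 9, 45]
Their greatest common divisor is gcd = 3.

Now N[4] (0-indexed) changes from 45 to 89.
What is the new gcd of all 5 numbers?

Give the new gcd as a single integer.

Numbers: [21, 27, 42, 9, 45], gcd = 3
Change: index 4, 45 -> 89
gcd of the OTHER numbers (without index 4): gcd([21, 27, 42, 9]) = 3
New gcd = gcd(g_others, new_val) = gcd(3, 89) = 1

Answer: 1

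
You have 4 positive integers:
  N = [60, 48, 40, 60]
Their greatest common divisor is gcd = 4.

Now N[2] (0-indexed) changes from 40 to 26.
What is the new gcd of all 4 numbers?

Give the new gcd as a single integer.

Numbers: [60, 48, 40, 60], gcd = 4
Change: index 2, 40 -> 26
gcd of the OTHER numbers (without index 2): gcd([60, 48, 60]) = 12
New gcd = gcd(g_others, new_val) = gcd(12, 26) = 2

Answer: 2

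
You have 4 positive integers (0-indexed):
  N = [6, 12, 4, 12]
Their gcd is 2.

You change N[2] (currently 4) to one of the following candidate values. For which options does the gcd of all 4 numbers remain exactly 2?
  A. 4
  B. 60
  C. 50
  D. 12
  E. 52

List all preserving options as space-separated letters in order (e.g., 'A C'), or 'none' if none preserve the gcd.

Answer: A C E

Derivation:
Old gcd = 2; gcd of others (without N[2]) = 6
New gcd for candidate v: gcd(6, v). Preserves old gcd iff gcd(6, v) = 2.
  Option A: v=4, gcd(6,4)=2 -> preserves
  Option B: v=60, gcd(6,60)=6 -> changes
  Option C: v=50, gcd(6,50)=2 -> preserves
  Option D: v=12, gcd(6,12)=6 -> changes
  Option E: v=52, gcd(6,52)=2 -> preserves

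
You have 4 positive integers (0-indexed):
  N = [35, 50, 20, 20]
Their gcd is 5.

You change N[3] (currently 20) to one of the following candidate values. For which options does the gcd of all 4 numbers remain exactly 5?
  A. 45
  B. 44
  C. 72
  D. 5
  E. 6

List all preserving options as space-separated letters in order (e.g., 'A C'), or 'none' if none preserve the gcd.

Answer: A D

Derivation:
Old gcd = 5; gcd of others (without N[3]) = 5
New gcd for candidate v: gcd(5, v). Preserves old gcd iff gcd(5, v) = 5.
  Option A: v=45, gcd(5,45)=5 -> preserves
  Option B: v=44, gcd(5,44)=1 -> changes
  Option C: v=72, gcd(5,72)=1 -> changes
  Option D: v=5, gcd(5,5)=5 -> preserves
  Option E: v=6, gcd(5,6)=1 -> changes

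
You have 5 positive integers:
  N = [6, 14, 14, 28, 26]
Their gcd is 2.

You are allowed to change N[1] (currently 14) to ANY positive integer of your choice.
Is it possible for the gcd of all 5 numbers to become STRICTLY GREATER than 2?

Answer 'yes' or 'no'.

Current gcd = 2
gcd of all OTHER numbers (without N[1]=14): gcd([6, 14, 28, 26]) = 2
The new gcd after any change is gcd(2, new_value).
This can be at most 2.
Since 2 = old gcd 2, the gcd can only stay the same or decrease.

Answer: no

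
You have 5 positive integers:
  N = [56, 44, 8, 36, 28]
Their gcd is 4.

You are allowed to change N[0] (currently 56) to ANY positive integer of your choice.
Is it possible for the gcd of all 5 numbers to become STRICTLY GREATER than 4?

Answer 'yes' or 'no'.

Current gcd = 4
gcd of all OTHER numbers (without N[0]=56): gcd([44, 8, 36, 28]) = 4
The new gcd after any change is gcd(4, new_value).
This can be at most 4.
Since 4 = old gcd 4, the gcd can only stay the same or decrease.

Answer: no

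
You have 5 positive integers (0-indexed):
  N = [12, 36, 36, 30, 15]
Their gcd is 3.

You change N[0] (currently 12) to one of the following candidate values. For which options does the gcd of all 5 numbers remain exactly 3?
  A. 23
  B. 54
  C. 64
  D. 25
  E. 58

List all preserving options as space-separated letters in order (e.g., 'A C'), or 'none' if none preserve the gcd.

Answer: B

Derivation:
Old gcd = 3; gcd of others (without N[0]) = 3
New gcd for candidate v: gcd(3, v). Preserves old gcd iff gcd(3, v) = 3.
  Option A: v=23, gcd(3,23)=1 -> changes
  Option B: v=54, gcd(3,54)=3 -> preserves
  Option C: v=64, gcd(3,64)=1 -> changes
  Option D: v=25, gcd(3,25)=1 -> changes
  Option E: v=58, gcd(3,58)=1 -> changes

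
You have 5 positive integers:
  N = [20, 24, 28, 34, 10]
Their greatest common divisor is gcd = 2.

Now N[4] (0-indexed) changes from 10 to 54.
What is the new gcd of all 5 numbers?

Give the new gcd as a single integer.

Numbers: [20, 24, 28, 34, 10], gcd = 2
Change: index 4, 10 -> 54
gcd of the OTHER numbers (without index 4): gcd([20, 24, 28, 34]) = 2
New gcd = gcd(g_others, new_val) = gcd(2, 54) = 2

Answer: 2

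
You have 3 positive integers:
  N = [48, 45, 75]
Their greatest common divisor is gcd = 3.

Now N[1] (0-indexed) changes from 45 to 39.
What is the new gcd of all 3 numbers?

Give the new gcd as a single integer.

Answer: 3

Derivation:
Numbers: [48, 45, 75], gcd = 3
Change: index 1, 45 -> 39
gcd of the OTHER numbers (without index 1): gcd([48, 75]) = 3
New gcd = gcd(g_others, new_val) = gcd(3, 39) = 3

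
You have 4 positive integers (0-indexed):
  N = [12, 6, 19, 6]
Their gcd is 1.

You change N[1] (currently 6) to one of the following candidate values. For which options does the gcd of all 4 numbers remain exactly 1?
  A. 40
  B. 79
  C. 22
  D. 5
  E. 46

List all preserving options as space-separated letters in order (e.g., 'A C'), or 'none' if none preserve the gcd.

Answer: A B C D E

Derivation:
Old gcd = 1; gcd of others (without N[1]) = 1
New gcd for candidate v: gcd(1, v). Preserves old gcd iff gcd(1, v) = 1.
  Option A: v=40, gcd(1,40)=1 -> preserves
  Option B: v=79, gcd(1,79)=1 -> preserves
  Option C: v=22, gcd(1,22)=1 -> preserves
  Option D: v=5, gcd(1,5)=1 -> preserves
  Option E: v=46, gcd(1,46)=1 -> preserves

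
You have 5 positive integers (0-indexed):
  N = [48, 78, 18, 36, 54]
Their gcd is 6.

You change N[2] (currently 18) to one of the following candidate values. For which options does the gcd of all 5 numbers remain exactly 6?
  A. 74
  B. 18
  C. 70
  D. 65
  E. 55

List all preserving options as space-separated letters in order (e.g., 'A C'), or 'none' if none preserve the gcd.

Answer: B

Derivation:
Old gcd = 6; gcd of others (without N[2]) = 6
New gcd for candidate v: gcd(6, v). Preserves old gcd iff gcd(6, v) = 6.
  Option A: v=74, gcd(6,74)=2 -> changes
  Option B: v=18, gcd(6,18)=6 -> preserves
  Option C: v=70, gcd(6,70)=2 -> changes
  Option D: v=65, gcd(6,65)=1 -> changes
  Option E: v=55, gcd(6,55)=1 -> changes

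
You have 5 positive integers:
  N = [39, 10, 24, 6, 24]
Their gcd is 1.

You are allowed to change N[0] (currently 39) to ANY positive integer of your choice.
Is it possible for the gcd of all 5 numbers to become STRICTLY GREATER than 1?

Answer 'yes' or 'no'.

Current gcd = 1
gcd of all OTHER numbers (without N[0]=39): gcd([10, 24, 6, 24]) = 2
The new gcd after any change is gcd(2, new_value).
This can be at most 2.
Since 2 > old gcd 1, the gcd CAN increase (e.g., set N[0] = 2).

Answer: yes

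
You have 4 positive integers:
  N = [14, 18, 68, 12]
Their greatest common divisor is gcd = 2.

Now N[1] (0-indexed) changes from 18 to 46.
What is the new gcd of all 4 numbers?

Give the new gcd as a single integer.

Numbers: [14, 18, 68, 12], gcd = 2
Change: index 1, 18 -> 46
gcd of the OTHER numbers (without index 1): gcd([14, 68, 12]) = 2
New gcd = gcd(g_others, new_val) = gcd(2, 46) = 2

Answer: 2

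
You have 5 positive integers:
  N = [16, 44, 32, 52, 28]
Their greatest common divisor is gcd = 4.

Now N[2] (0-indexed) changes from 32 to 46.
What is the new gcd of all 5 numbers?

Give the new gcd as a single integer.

Numbers: [16, 44, 32, 52, 28], gcd = 4
Change: index 2, 32 -> 46
gcd of the OTHER numbers (without index 2): gcd([16, 44, 52, 28]) = 4
New gcd = gcd(g_others, new_val) = gcd(4, 46) = 2

Answer: 2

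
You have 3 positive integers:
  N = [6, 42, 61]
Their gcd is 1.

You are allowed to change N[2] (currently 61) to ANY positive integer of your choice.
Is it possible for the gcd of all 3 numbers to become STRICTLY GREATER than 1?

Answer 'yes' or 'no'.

Current gcd = 1
gcd of all OTHER numbers (without N[2]=61): gcd([6, 42]) = 6
The new gcd after any change is gcd(6, new_value).
This can be at most 6.
Since 6 > old gcd 1, the gcd CAN increase (e.g., set N[2] = 6).

Answer: yes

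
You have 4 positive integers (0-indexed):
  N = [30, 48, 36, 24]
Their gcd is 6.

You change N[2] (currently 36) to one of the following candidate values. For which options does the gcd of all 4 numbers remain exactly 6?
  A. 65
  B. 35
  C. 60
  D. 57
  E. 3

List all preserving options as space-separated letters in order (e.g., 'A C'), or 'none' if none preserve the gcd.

Old gcd = 6; gcd of others (without N[2]) = 6
New gcd for candidate v: gcd(6, v). Preserves old gcd iff gcd(6, v) = 6.
  Option A: v=65, gcd(6,65)=1 -> changes
  Option B: v=35, gcd(6,35)=1 -> changes
  Option C: v=60, gcd(6,60)=6 -> preserves
  Option D: v=57, gcd(6,57)=3 -> changes
  Option E: v=3, gcd(6,3)=3 -> changes

Answer: C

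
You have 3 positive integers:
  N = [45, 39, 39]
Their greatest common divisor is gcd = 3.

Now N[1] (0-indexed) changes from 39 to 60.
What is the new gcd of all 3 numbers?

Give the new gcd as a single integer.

Answer: 3

Derivation:
Numbers: [45, 39, 39], gcd = 3
Change: index 1, 39 -> 60
gcd of the OTHER numbers (without index 1): gcd([45, 39]) = 3
New gcd = gcd(g_others, new_val) = gcd(3, 60) = 3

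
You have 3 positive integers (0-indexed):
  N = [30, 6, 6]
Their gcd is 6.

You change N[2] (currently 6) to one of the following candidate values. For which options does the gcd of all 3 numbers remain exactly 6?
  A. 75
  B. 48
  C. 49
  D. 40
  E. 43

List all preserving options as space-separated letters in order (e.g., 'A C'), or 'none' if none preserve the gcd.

Answer: B

Derivation:
Old gcd = 6; gcd of others (without N[2]) = 6
New gcd for candidate v: gcd(6, v). Preserves old gcd iff gcd(6, v) = 6.
  Option A: v=75, gcd(6,75)=3 -> changes
  Option B: v=48, gcd(6,48)=6 -> preserves
  Option C: v=49, gcd(6,49)=1 -> changes
  Option D: v=40, gcd(6,40)=2 -> changes
  Option E: v=43, gcd(6,43)=1 -> changes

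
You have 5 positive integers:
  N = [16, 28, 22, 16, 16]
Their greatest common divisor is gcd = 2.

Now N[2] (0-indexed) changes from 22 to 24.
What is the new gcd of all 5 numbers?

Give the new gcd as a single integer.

Answer: 4

Derivation:
Numbers: [16, 28, 22, 16, 16], gcd = 2
Change: index 2, 22 -> 24
gcd of the OTHER numbers (without index 2): gcd([16, 28, 16, 16]) = 4
New gcd = gcd(g_others, new_val) = gcd(4, 24) = 4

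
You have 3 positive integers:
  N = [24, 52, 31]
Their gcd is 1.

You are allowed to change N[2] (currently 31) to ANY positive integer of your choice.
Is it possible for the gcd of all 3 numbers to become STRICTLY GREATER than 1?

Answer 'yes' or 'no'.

Current gcd = 1
gcd of all OTHER numbers (without N[2]=31): gcd([24, 52]) = 4
The new gcd after any change is gcd(4, new_value).
This can be at most 4.
Since 4 > old gcd 1, the gcd CAN increase (e.g., set N[2] = 4).

Answer: yes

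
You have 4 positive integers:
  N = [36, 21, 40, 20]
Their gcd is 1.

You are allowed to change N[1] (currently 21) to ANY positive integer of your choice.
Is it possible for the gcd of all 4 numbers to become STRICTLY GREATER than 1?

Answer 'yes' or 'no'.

Answer: yes

Derivation:
Current gcd = 1
gcd of all OTHER numbers (without N[1]=21): gcd([36, 40, 20]) = 4
The new gcd after any change is gcd(4, new_value).
This can be at most 4.
Since 4 > old gcd 1, the gcd CAN increase (e.g., set N[1] = 4).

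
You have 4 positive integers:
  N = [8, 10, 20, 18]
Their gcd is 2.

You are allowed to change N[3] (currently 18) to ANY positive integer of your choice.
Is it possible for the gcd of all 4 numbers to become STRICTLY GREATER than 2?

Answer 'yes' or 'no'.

Answer: no

Derivation:
Current gcd = 2
gcd of all OTHER numbers (without N[3]=18): gcd([8, 10, 20]) = 2
The new gcd after any change is gcd(2, new_value).
This can be at most 2.
Since 2 = old gcd 2, the gcd can only stay the same or decrease.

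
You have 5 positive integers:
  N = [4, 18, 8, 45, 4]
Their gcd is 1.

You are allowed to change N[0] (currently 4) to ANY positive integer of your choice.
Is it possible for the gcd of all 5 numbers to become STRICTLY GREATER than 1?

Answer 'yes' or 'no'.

Answer: no

Derivation:
Current gcd = 1
gcd of all OTHER numbers (without N[0]=4): gcd([18, 8, 45, 4]) = 1
The new gcd after any change is gcd(1, new_value).
This can be at most 1.
Since 1 = old gcd 1, the gcd can only stay the same or decrease.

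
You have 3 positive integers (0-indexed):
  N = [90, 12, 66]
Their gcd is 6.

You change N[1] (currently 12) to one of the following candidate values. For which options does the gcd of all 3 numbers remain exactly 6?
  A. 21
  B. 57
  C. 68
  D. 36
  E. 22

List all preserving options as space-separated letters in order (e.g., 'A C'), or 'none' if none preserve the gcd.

Answer: D

Derivation:
Old gcd = 6; gcd of others (without N[1]) = 6
New gcd for candidate v: gcd(6, v). Preserves old gcd iff gcd(6, v) = 6.
  Option A: v=21, gcd(6,21)=3 -> changes
  Option B: v=57, gcd(6,57)=3 -> changes
  Option C: v=68, gcd(6,68)=2 -> changes
  Option D: v=36, gcd(6,36)=6 -> preserves
  Option E: v=22, gcd(6,22)=2 -> changes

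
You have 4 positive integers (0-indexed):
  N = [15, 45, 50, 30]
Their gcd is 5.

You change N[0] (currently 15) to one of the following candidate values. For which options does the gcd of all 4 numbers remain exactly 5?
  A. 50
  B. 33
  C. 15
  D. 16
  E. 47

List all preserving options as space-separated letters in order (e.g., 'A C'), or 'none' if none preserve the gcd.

Answer: A C

Derivation:
Old gcd = 5; gcd of others (without N[0]) = 5
New gcd for candidate v: gcd(5, v). Preserves old gcd iff gcd(5, v) = 5.
  Option A: v=50, gcd(5,50)=5 -> preserves
  Option B: v=33, gcd(5,33)=1 -> changes
  Option C: v=15, gcd(5,15)=5 -> preserves
  Option D: v=16, gcd(5,16)=1 -> changes
  Option E: v=47, gcd(5,47)=1 -> changes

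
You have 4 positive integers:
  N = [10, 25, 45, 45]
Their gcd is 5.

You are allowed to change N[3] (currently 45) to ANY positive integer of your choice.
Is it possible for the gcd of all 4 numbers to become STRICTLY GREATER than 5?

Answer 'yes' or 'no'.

Answer: no

Derivation:
Current gcd = 5
gcd of all OTHER numbers (without N[3]=45): gcd([10, 25, 45]) = 5
The new gcd after any change is gcd(5, new_value).
This can be at most 5.
Since 5 = old gcd 5, the gcd can only stay the same or decrease.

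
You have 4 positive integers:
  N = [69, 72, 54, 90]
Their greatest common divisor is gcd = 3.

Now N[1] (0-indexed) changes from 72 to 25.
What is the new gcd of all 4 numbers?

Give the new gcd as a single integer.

Numbers: [69, 72, 54, 90], gcd = 3
Change: index 1, 72 -> 25
gcd of the OTHER numbers (without index 1): gcd([69, 54, 90]) = 3
New gcd = gcd(g_others, new_val) = gcd(3, 25) = 1

Answer: 1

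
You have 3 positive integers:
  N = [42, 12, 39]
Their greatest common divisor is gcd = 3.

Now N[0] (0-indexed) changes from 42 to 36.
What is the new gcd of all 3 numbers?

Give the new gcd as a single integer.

Numbers: [42, 12, 39], gcd = 3
Change: index 0, 42 -> 36
gcd of the OTHER numbers (without index 0): gcd([12, 39]) = 3
New gcd = gcd(g_others, new_val) = gcd(3, 36) = 3

Answer: 3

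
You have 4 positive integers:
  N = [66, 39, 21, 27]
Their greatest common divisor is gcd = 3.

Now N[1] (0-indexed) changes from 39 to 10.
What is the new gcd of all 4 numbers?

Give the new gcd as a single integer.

Numbers: [66, 39, 21, 27], gcd = 3
Change: index 1, 39 -> 10
gcd of the OTHER numbers (without index 1): gcd([66, 21, 27]) = 3
New gcd = gcd(g_others, new_val) = gcd(3, 10) = 1

Answer: 1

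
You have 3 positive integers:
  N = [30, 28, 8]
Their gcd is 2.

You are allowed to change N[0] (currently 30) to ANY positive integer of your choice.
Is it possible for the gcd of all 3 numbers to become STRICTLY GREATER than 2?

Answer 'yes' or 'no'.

Answer: yes

Derivation:
Current gcd = 2
gcd of all OTHER numbers (without N[0]=30): gcd([28, 8]) = 4
The new gcd after any change is gcd(4, new_value).
This can be at most 4.
Since 4 > old gcd 2, the gcd CAN increase (e.g., set N[0] = 4).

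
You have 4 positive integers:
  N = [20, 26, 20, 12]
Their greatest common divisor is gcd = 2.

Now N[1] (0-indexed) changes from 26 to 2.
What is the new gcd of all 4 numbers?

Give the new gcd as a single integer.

Answer: 2

Derivation:
Numbers: [20, 26, 20, 12], gcd = 2
Change: index 1, 26 -> 2
gcd of the OTHER numbers (without index 1): gcd([20, 20, 12]) = 4
New gcd = gcd(g_others, new_val) = gcd(4, 2) = 2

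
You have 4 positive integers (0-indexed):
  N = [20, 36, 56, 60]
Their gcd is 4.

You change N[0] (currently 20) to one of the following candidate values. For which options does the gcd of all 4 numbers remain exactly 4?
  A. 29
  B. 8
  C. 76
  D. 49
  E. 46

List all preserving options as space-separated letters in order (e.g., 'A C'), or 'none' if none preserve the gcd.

Answer: B C

Derivation:
Old gcd = 4; gcd of others (without N[0]) = 4
New gcd for candidate v: gcd(4, v). Preserves old gcd iff gcd(4, v) = 4.
  Option A: v=29, gcd(4,29)=1 -> changes
  Option B: v=8, gcd(4,8)=4 -> preserves
  Option C: v=76, gcd(4,76)=4 -> preserves
  Option D: v=49, gcd(4,49)=1 -> changes
  Option E: v=46, gcd(4,46)=2 -> changes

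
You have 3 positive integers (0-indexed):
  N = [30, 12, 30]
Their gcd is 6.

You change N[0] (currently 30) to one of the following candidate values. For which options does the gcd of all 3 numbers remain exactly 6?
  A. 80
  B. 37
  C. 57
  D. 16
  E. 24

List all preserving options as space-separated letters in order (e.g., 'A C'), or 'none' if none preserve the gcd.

Answer: E

Derivation:
Old gcd = 6; gcd of others (without N[0]) = 6
New gcd for candidate v: gcd(6, v). Preserves old gcd iff gcd(6, v) = 6.
  Option A: v=80, gcd(6,80)=2 -> changes
  Option B: v=37, gcd(6,37)=1 -> changes
  Option C: v=57, gcd(6,57)=3 -> changes
  Option D: v=16, gcd(6,16)=2 -> changes
  Option E: v=24, gcd(6,24)=6 -> preserves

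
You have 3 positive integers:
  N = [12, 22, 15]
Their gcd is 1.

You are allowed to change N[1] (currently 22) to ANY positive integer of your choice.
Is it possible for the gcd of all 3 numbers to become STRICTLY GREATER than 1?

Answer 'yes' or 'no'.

Answer: yes

Derivation:
Current gcd = 1
gcd of all OTHER numbers (without N[1]=22): gcd([12, 15]) = 3
The new gcd after any change is gcd(3, new_value).
This can be at most 3.
Since 3 > old gcd 1, the gcd CAN increase (e.g., set N[1] = 3).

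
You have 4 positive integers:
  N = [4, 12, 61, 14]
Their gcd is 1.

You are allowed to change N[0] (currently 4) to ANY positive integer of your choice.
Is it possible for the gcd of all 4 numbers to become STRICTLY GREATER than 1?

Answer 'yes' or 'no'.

Current gcd = 1
gcd of all OTHER numbers (without N[0]=4): gcd([12, 61, 14]) = 1
The new gcd after any change is gcd(1, new_value).
This can be at most 1.
Since 1 = old gcd 1, the gcd can only stay the same or decrease.

Answer: no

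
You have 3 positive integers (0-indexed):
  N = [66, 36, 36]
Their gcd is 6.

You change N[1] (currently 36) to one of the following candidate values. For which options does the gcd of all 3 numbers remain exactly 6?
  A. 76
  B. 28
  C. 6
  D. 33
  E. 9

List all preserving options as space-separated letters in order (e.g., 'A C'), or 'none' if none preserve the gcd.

Old gcd = 6; gcd of others (without N[1]) = 6
New gcd for candidate v: gcd(6, v). Preserves old gcd iff gcd(6, v) = 6.
  Option A: v=76, gcd(6,76)=2 -> changes
  Option B: v=28, gcd(6,28)=2 -> changes
  Option C: v=6, gcd(6,6)=6 -> preserves
  Option D: v=33, gcd(6,33)=3 -> changes
  Option E: v=9, gcd(6,9)=3 -> changes

Answer: C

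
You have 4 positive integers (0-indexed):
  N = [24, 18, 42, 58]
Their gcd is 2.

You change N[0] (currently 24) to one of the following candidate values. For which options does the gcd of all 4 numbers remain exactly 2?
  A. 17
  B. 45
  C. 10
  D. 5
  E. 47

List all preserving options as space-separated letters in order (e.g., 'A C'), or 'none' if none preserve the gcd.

Old gcd = 2; gcd of others (without N[0]) = 2
New gcd for candidate v: gcd(2, v). Preserves old gcd iff gcd(2, v) = 2.
  Option A: v=17, gcd(2,17)=1 -> changes
  Option B: v=45, gcd(2,45)=1 -> changes
  Option C: v=10, gcd(2,10)=2 -> preserves
  Option D: v=5, gcd(2,5)=1 -> changes
  Option E: v=47, gcd(2,47)=1 -> changes

Answer: C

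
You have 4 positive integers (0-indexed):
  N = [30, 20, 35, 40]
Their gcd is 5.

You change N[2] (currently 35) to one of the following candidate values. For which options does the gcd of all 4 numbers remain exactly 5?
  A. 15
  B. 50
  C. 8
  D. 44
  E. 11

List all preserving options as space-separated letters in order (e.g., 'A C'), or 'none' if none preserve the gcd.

Old gcd = 5; gcd of others (without N[2]) = 10
New gcd for candidate v: gcd(10, v). Preserves old gcd iff gcd(10, v) = 5.
  Option A: v=15, gcd(10,15)=5 -> preserves
  Option B: v=50, gcd(10,50)=10 -> changes
  Option C: v=8, gcd(10,8)=2 -> changes
  Option D: v=44, gcd(10,44)=2 -> changes
  Option E: v=11, gcd(10,11)=1 -> changes

Answer: A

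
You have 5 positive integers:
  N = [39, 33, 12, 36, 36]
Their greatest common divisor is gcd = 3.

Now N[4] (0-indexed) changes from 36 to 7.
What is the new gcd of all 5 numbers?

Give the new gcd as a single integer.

Answer: 1

Derivation:
Numbers: [39, 33, 12, 36, 36], gcd = 3
Change: index 4, 36 -> 7
gcd of the OTHER numbers (without index 4): gcd([39, 33, 12, 36]) = 3
New gcd = gcd(g_others, new_val) = gcd(3, 7) = 1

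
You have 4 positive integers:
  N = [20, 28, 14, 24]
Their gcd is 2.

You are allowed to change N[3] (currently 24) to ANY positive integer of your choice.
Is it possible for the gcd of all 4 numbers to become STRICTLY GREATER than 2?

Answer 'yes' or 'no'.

Answer: no

Derivation:
Current gcd = 2
gcd of all OTHER numbers (without N[3]=24): gcd([20, 28, 14]) = 2
The new gcd after any change is gcd(2, new_value).
This can be at most 2.
Since 2 = old gcd 2, the gcd can only stay the same or decrease.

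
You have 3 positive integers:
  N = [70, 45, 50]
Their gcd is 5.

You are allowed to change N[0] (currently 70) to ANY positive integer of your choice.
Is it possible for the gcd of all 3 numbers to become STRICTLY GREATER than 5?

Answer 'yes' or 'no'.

Answer: no

Derivation:
Current gcd = 5
gcd of all OTHER numbers (without N[0]=70): gcd([45, 50]) = 5
The new gcd after any change is gcd(5, new_value).
This can be at most 5.
Since 5 = old gcd 5, the gcd can only stay the same or decrease.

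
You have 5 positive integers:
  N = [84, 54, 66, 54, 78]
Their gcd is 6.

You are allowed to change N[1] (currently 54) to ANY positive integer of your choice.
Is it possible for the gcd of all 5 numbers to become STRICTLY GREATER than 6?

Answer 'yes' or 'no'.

Answer: no

Derivation:
Current gcd = 6
gcd of all OTHER numbers (without N[1]=54): gcd([84, 66, 54, 78]) = 6
The new gcd after any change is gcd(6, new_value).
This can be at most 6.
Since 6 = old gcd 6, the gcd can only stay the same or decrease.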